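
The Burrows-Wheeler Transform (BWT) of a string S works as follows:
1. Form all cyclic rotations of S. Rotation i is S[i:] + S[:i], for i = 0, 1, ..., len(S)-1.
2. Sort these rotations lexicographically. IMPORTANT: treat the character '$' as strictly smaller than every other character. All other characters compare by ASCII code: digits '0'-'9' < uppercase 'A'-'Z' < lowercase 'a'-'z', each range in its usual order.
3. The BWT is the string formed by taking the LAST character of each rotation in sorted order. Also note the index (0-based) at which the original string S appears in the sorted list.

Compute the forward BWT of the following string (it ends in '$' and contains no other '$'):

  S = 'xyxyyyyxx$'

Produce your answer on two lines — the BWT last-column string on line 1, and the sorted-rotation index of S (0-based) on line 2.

Answer: xxy$yyxyyx
3

Derivation:
All 10 rotations (rotation i = S[i:]+S[:i]):
  rot[0] = xyxyyyyxx$
  rot[1] = yxyyyyxx$x
  rot[2] = xyyyyxx$xy
  rot[3] = yyyyxx$xyx
  rot[4] = yyyxx$xyxy
  rot[5] = yyxx$xyxyy
  rot[6] = yxx$xyxyyy
  rot[7] = xx$xyxyyyy
  rot[8] = x$xyxyyyyx
  rot[9] = $xyxyyyyxx
Sorted (with $ < everything):
  sorted[0] = $xyxyyyyxx  (last char: 'x')
  sorted[1] = x$xyxyyyyx  (last char: 'x')
  sorted[2] = xx$xyxyyyy  (last char: 'y')
  sorted[3] = xyxyyyyxx$  (last char: '$')
  sorted[4] = xyyyyxx$xy  (last char: 'y')
  sorted[5] = yxx$xyxyyy  (last char: 'y')
  sorted[6] = yxyyyyxx$x  (last char: 'x')
  sorted[7] = yyxx$xyxyy  (last char: 'y')
  sorted[8] = yyyxx$xyxy  (last char: 'y')
  sorted[9] = yyyyxx$xyx  (last char: 'x')
Last column: xxy$yyxyyx
Original string S is at sorted index 3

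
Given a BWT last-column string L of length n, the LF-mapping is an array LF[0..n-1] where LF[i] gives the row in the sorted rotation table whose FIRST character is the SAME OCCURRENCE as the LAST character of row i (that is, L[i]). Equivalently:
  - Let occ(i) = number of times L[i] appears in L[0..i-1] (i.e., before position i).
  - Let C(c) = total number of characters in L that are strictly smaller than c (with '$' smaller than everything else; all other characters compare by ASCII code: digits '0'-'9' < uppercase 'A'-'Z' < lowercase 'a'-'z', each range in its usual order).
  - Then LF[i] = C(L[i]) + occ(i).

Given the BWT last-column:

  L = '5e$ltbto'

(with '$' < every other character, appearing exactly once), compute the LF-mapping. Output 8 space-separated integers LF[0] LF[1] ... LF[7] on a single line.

Char counts: '$':1, '5':1, 'b':1, 'e':1, 'l':1, 'o':1, 't':2
C (first-col start): C('$')=0, C('5')=1, C('b')=2, C('e')=3, C('l')=4, C('o')=5, C('t')=6
L[0]='5': occ=0, LF[0]=C('5')+0=1+0=1
L[1]='e': occ=0, LF[1]=C('e')+0=3+0=3
L[2]='$': occ=0, LF[2]=C('$')+0=0+0=0
L[3]='l': occ=0, LF[3]=C('l')+0=4+0=4
L[4]='t': occ=0, LF[4]=C('t')+0=6+0=6
L[5]='b': occ=0, LF[5]=C('b')+0=2+0=2
L[6]='t': occ=1, LF[6]=C('t')+1=6+1=7
L[7]='o': occ=0, LF[7]=C('o')+0=5+0=5

Answer: 1 3 0 4 6 2 7 5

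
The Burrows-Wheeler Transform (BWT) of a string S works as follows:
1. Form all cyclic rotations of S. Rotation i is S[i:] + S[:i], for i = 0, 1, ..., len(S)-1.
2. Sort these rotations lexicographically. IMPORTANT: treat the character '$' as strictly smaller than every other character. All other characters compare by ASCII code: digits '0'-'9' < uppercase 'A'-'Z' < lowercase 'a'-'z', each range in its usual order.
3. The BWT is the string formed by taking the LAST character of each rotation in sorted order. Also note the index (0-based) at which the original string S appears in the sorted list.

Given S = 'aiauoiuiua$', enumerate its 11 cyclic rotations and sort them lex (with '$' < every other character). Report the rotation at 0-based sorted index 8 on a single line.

All 11 rotations (rotation i = S[i:]+S[:i]):
  rot[0] = aiauoiuiua$
  rot[1] = iauoiuiua$a
  rot[2] = auoiuiua$ai
  rot[3] = uoiuiua$aia
  rot[4] = oiuiua$aiau
  rot[5] = iuiua$aiauo
  rot[6] = uiua$aiauoi
  rot[7] = iua$aiauoiu
  rot[8] = ua$aiauoiui
  rot[9] = a$aiauoiuiu
  rot[10] = $aiauoiuiua
Sorted (with $ < everything):
  sorted[0] = $aiauoiuiua
  sorted[1] = a$aiauoiuiu
  sorted[2] = aiauoiuiua$
  sorted[3] = auoiuiua$ai
  sorted[4] = iauoiuiua$a
  sorted[5] = iua$aiauoiu
  sorted[6] = iuiua$aiauo
  sorted[7] = oiuiua$aiau
  sorted[8] = ua$aiauoiui
  sorted[9] = uiua$aiauoi
  sorted[10] = uoiuiua$aia
sorted[8] = ua$aiauoiui

Answer: ua$aiauoiui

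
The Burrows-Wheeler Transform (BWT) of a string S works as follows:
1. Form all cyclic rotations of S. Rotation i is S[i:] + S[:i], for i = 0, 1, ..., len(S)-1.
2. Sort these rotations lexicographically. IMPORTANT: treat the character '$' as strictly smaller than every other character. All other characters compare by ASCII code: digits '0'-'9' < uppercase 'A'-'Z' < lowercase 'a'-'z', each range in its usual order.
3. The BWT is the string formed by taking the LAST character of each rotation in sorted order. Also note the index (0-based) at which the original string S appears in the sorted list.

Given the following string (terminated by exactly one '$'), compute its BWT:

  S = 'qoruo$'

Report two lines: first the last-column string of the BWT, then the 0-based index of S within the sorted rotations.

Answer: ouq$or
3

Derivation:
All 6 rotations (rotation i = S[i:]+S[:i]):
  rot[0] = qoruo$
  rot[1] = oruo$q
  rot[2] = ruo$qo
  rot[3] = uo$qor
  rot[4] = o$qoru
  rot[5] = $qoruo
Sorted (with $ < everything):
  sorted[0] = $qoruo  (last char: 'o')
  sorted[1] = o$qoru  (last char: 'u')
  sorted[2] = oruo$q  (last char: 'q')
  sorted[3] = qoruo$  (last char: '$')
  sorted[4] = ruo$qo  (last char: 'o')
  sorted[5] = uo$qor  (last char: 'r')
Last column: ouq$or
Original string S is at sorted index 3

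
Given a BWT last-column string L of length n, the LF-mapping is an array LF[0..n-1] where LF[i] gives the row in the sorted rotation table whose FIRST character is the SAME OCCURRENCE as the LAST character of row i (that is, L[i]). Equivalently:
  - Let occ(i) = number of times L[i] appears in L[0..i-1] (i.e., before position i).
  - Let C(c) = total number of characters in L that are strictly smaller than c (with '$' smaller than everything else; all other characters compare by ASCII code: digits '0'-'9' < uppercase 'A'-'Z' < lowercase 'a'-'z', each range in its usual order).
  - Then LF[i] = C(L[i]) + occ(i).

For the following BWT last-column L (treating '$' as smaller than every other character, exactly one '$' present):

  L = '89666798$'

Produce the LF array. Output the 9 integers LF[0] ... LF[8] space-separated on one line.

Answer: 5 7 1 2 3 4 8 6 0

Derivation:
Char counts: '$':1, '6':3, '7':1, '8':2, '9':2
C (first-col start): C('$')=0, C('6')=1, C('7')=4, C('8')=5, C('9')=7
L[0]='8': occ=0, LF[0]=C('8')+0=5+0=5
L[1]='9': occ=0, LF[1]=C('9')+0=7+0=7
L[2]='6': occ=0, LF[2]=C('6')+0=1+0=1
L[3]='6': occ=1, LF[3]=C('6')+1=1+1=2
L[4]='6': occ=2, LF[4]=C('6')+2=1+2=3
L[5]='7': occ=0, LF[5]=C('7')+0=4+0=4
L[6]='9': occ=1, LF[6]=C('9')+1=7+1=8
L[7]='8': occ=1, LF[7]=C('8')+1=5+1=6
L[8]='$': occ=0, LF[8]=C('$')+0=0+0=0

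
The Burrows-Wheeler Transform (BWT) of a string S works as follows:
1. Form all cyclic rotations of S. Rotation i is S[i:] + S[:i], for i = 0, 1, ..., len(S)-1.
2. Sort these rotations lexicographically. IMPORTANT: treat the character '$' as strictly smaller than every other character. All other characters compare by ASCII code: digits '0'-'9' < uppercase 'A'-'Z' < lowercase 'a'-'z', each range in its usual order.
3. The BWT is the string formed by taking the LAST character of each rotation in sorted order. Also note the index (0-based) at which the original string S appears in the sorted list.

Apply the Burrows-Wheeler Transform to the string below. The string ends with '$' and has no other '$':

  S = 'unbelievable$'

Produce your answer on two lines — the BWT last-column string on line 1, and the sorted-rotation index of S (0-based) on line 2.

Answer: evnalbilbeu$e
11

Derivation:
All 13 rotations (rotation i = S[i:]+S[:i]):
  rot[0] = unbelievable$
  rot[1] = nbelievable$u
  rot[2] = believable$un
  rot[3] = elievable$unb
  rot[4] = lievable$unbe
  rot[5] = ievable$unbel
  rot[6] = evable$unbeli
  rot[7] = vable$unbelie
  rot[8] = able$unbeliev
  rot[9] = ble$unbelieva
  rot[10] = le$unbelievab
  rot[11] = e$unbelievabl
  rot[12] = $unbelievable
Sorted (with $ < everything):
  sorted[0] = $unbelievable  (last char: 'e')
  sorted[1] = able$unbeliev  (last char: 'v')
  sorted[2] = believable$un  (last char: 'n')
  sorted[3] = ble$unbelieva  (last char: 'a')
  sorted[4] = e$unbelievabl  (last char: 'l')
  sorted[5] = elievable$unb  (last char: 'b')
  sorted[6] = evable$unbeli  (last char: 'i')
  sorted[7] = ievable$unbel  (last char: 'l')
  sorted[8] = le$unbelievab  (last char: 'b')
  sorted[9] = lievable$unbe  (last char: 'e')
  sorted[10] = nbelievable$u  (last char: 'u')
  sorted[11] = unbelievable$  (last char: '$')
  sorted[12] = vable$unbelie  (last char: 'e')
Last column: evnalbilbeu$e
Original string S is at sorted index 11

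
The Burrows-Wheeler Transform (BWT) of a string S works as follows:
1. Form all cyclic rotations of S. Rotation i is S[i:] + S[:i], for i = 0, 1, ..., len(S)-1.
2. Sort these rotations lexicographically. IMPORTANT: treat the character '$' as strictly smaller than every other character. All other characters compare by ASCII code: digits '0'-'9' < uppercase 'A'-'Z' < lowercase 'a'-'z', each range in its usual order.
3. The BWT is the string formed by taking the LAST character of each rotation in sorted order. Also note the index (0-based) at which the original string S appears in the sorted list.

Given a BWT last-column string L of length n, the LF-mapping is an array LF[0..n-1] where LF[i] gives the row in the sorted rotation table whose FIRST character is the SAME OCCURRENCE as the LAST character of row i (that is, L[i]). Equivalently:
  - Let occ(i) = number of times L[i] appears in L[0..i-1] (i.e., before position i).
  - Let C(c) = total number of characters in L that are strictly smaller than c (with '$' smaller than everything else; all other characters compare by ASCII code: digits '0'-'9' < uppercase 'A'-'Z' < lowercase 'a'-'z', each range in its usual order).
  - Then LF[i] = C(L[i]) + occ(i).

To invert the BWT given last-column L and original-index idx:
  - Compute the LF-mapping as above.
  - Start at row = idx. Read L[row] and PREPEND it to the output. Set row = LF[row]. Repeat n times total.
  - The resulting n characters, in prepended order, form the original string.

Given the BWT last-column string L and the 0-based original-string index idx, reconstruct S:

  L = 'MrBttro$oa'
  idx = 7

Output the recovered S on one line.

LF mapping: 2 6 1 8 9 7 4 0 5 3
Walk LF starting at row 7, prepending L[row]:
  step 1: row=7, L[7]='$', prepend. Next row=LF[7]=0
  step 2: row=0, L[0]='M', prepend. Next row=LF[0]=2
  step 3: row=2, L[2]='B', prepend. Next row=LF[2]=1
  step 4: row=1, L[1]='r', prepend. Next row=LF[1]=6
  step 5: row=6, L[6]='o', prepend. Next row=LF[6]=4
  step 6: row=4, L[4]='t', prepend. Next row=LF[4]=9
  step 7: row=9, L[9]='a', prepend. Next row=LF[9]=3
  step 8: row=3, L[3]='t', prepend. Next row=LF[3]=8
  step 9: row=8, L[8]='o', prepend. Next row=LF[8]=5
  step 10: row=5, L[5]='r', prepend. Next row=LF[5]=7
Reversed output: rotatorBM$

Answer: rotatorBM$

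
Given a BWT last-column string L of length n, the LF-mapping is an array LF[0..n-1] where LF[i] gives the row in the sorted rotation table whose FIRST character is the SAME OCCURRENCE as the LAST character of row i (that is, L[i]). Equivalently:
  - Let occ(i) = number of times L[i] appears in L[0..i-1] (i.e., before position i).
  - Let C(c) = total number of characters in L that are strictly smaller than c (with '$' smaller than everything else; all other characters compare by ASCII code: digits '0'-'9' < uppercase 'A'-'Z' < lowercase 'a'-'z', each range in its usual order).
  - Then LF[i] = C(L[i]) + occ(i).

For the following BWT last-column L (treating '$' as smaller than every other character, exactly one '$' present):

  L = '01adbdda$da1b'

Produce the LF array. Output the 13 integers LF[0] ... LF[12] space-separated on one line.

Char counts: '$':1, '0':1, '1':2, 'a':3, 'b':2, 'd':4
C (first-col start): C('$')=0, C('0')=1, C('1')=2, C('a')=4, C('b')=7, C('d')=9
L[0]='0': occ=0, LF[0]=C('0')+0=1+0=1
L[1]='1': occ=0, LF[1]=C('1')+0=2+0=2
L[2]='a': occ=0, LF[2]=C('a')+0=4+0=4
L[3]='d': occ=0, LF[3]=C('d')+0=9+0=9
L[4]='b': occ=0, LF[4]=C('b')+0=7+0=7
L[5]='d': occ=1, LF[5]=C('d')+1=9+1=10
L[6]='d': occ=2, LF[6]=C('d')+2=9+2=11
L[7]='a': occ=1, LF[7]=C('a')+1=4+1=5
L[8]='$': occ=0, LF[8]=C('$')+0=0+0=0
L[9]='d': occ=3, LF[9]=C('d')+3=9+3=12
L[10]='a': occ=2, LF[10]=C('a')+2=4+2=6
L[11]='1': occ=1, LF[11]=C('1')+1=2+1=3
L[12]='b': occ=1, LF[12]=C('b')+1=7+1=8

Answer: 1 2 4 9 7 10 11 5 0 12 6 3 8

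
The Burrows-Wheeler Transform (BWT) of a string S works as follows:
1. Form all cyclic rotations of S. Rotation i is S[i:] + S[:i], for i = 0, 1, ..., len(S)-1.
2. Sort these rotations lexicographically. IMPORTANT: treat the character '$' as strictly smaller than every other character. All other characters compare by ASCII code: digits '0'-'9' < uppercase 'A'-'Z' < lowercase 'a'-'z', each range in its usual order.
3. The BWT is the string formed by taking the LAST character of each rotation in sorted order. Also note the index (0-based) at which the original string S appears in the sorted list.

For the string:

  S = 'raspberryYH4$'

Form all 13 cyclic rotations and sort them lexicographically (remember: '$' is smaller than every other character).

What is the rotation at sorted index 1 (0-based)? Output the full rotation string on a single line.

All 13 rotations (rotation i = S[i:]+S[:i]):
  rot[0] = raspberryYH4$
  rot[1] = aspberryYH4$r
  rot[2] = spberryYH4$ra
  rot[3] = pberryYH4$ras
  rot[4] = berryYH4$rasp
  rot[5] = erryYH4$raspb
  rot[6] = rryYH4$raspbe
  rot[7] = ryYH4$raspber
  rot[8] = yYH4$raspberr
  rot[9] = YH4$raspberry
  rot[10] = H4$raspberryY
  rot[11] = 4$raspberryYH
  rot[12] = $raspberryYH4
Sorted (with $ < everything):
  sorted[0] = $raspberryYH4
  sorted[1] = 4$raspberryYH
  sorted[2] = H4$raspberryY
  sorted[3] = YH4$raspberry
  sorted[4] = aspberryYH4$r
  sorted[5] = berryYH4$rasp
  sorted[6] = erryYH4$raspb
  sorted[7] = pberryYH4$ras
  sorted[8] = raspberryYH4$
  sorted[9] = rryYH4$raspbe
  sorted[10] = ryYH4$raspber
  sorted[11] = spberryYH4$ra
  sorted[12] = yYH4$raspberr
sorted[1] = 4$raspberryYH

Answer: 4$raspberryYH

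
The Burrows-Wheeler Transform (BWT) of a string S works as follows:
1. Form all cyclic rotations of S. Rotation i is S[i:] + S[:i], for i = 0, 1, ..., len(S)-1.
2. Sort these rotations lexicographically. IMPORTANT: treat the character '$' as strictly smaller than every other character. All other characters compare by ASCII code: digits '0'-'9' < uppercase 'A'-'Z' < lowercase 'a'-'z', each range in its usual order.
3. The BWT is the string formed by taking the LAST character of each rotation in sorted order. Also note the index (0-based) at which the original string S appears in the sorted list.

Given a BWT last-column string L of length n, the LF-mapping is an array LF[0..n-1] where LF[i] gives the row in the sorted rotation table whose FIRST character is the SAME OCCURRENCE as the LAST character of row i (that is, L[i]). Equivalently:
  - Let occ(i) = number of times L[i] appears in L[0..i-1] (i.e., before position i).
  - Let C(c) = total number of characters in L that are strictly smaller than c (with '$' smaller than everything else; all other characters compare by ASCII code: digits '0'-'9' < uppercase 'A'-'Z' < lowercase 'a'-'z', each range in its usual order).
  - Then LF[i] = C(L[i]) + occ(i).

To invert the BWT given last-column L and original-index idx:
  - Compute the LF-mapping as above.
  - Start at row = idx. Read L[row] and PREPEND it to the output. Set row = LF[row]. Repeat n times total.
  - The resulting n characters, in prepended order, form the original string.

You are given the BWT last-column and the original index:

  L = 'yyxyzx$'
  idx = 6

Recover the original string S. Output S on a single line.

LF mapping: 3 4 1 5 6 2 0
Walk LF starting at row 6, prepending L[row]:
  step 1: row=6, L[6]='$', prepend. Next row=LF[6]=0
  step 2: row=0, L[0]='y', prepend. Next row=LF[0]=3
  step 3: row=3, L[3]='y', prepend. Next row=LF[3]=5
  step 4: row=5, L[5]='x', prepend. Next row=LF[5]=2
  step 5: row=2, L[2]='x', prepend. Next row=LF[2]=1
  step 6: row=1, L[1]='y', prepend. Next row=LF[1]=4
  step 7: row=4, L[4]='z', prepend. Next row=LF[4]=6
Reversed output: zyxxyy$

Answer: zyxxyy$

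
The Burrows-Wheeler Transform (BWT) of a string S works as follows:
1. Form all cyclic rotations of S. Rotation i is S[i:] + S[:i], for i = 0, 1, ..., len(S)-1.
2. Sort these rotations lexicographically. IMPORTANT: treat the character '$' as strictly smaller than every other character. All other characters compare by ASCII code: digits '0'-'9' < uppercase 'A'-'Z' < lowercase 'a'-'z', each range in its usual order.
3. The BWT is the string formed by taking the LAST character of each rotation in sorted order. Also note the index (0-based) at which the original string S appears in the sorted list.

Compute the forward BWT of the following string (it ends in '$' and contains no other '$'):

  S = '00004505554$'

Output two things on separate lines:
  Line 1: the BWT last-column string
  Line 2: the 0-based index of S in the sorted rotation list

All 12 rotations (rotation i = S[i:]+S[:i]):
  rot[0] = 00004505554$
  rot[1] = 0004505554$0
  rot[2] = 004505554$00
  rot[3] = 04505554$000
  rot[4] = 4505554$0000
  rot[5] = 505554$00004
  rot[6] = 05554$000045
  rot[7] = 5554$0000450
  rot[8] = 554$00004505
  rot[9] = 54$000045055
  rot[10] = 4$0000450555
  rot[11] = $00004505554
Sorted (with $ < everything):
  sorted[0] = $00004505554  (last char: '4')
  sorted[1] = 00004505554$  (last char: '$')
  sorted[2] = 0004505554$0  (last char: '0')
  sorted[3] = 004505554$00  (last char: '0')
  sorted[4] = 04505554$000  (last char: '0')
  sorted[5] = 05554$000045  (last char: '5')
  sorted[6] = 4$0000450555  (last char: '5')
  sorted[7] = 4505554$0000  (last char: '0')
  sorted[8] = 505554$00004  (last char: '4')
  sorted[9] = 54$000045055  (last char: '5')
  sorted[10] = 554$00004505  (last char: '5')
  sorted[11] = 5554$0000450  (last char: '0')
Last column: 4$0005504550
Original string S is at sorted index 1

Answer: 4$0005504550
1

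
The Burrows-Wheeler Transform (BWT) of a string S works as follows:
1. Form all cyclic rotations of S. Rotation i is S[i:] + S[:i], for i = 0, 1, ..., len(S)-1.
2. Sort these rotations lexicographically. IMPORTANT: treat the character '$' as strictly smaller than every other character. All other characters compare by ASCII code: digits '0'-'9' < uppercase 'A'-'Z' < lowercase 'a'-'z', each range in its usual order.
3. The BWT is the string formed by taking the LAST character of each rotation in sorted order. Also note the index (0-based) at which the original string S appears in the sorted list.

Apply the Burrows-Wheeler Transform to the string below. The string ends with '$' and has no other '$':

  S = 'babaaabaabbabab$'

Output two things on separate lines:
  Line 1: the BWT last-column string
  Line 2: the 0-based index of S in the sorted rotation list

Answer: bbabbbabaaaaa$ba
13

Derivation:
All 16 rotations (rotation i = S[i:]+S[:i]):
  rot[0] = babaaabaabbabab$
  rot[1] = abaaabaabbabab$b
  rot[2] = baaabaabbabab$ba
  rot[3] = aaabaabbabab$bab
  rot[4] = aabaabbabab$baba
  rot[5] = abaabbabab$babaa
  rot[6] = baabbabab$babaaa
  rot[7] = aabbabab$babaaab
  rot[8] = abbabab$babaaaba
  rot[9] = bbabab$babaaabaa
  rot[10] = babab$babaaabaab
  rot[11] = abab$babaaabaabb
  rot[12] = bab$babaaabaabba
  rot[13] = ab$babaaabaabbab
  rot[14] = b$babaaabaabbaba
  rot[15] = $babaaabaabbabab
Sorted (with $ < everything):
  sorted[0] = $babaaabaabbabab  (last char: 'b')
  sorted[1] = aaabaabbabab$bab  (last char: 'b')
  sorted[2] = aabaabbabab$baba  (last char: 'a')
  sorted[3] = aabbabab$babaaab  (last char: 'b')
  sorted[4] = ab$babaaabaabbab  (last char: 'b')
  sorted[5] = abaaabaabbabab$b  (last char: 'b')
  sorted[6] = abaabbabab$babaa  (last char: 'a')
  sorted[7] = abab$babaaabaabb  (last char: 'b')
  sorted[8] = abbabab$babaaaba  (last char: 'a')
  sorted[9] = b$babaaabaabbaba  (last char: 'a')
  sorted[10] = baaabaabbabab$ba  (last char: 'a')
  sorted[11] = baabbabab$babaaa  (last char: 'a')
  sorted[12] = bab$babaaabaabba  (last char: 'a')
  sorted[13] = babaaabaabbabab$  (last char: '$')
  sorted[14] = babab$babaaabaab  (last char: 'b')
  sorted[15] = bbabab$babaaabaa  (last char: 'a')
Last column: bbabbbabaaaaa$ba
Original string S is at sorted index 13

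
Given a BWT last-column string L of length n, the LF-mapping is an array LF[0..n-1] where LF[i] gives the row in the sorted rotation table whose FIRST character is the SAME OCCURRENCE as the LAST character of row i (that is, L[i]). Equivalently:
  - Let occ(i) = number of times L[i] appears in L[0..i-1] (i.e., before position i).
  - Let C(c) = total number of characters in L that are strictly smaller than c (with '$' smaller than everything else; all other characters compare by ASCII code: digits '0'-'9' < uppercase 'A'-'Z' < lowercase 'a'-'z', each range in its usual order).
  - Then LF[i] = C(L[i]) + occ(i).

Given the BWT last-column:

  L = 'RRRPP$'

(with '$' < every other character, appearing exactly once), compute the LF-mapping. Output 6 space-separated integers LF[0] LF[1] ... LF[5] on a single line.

Answer: 3 4 5 1 2 0

Derivation:
Char counts: '$':1, 'P':2, 'R':3
C (first-col start): C('$')=0, C('P')=1, C('R')=3
L[0]='R': occ=0, LF[0]=C('R')+0=3+0=3
L[1]='R': occ=1, LF[1]=C('R')+1=3+1=4
L[2]='R': occ=2, LF[2]=C('R')+2=3+2=5
L[3]='P': occ=0, LF[3]=C('P')+0=1+0=1
L[4]='P': occ=1, LF[4]=C('P')+1=1+1=2
L[5]='$': occ=0, LF[5]=C('$')+0=0+0=0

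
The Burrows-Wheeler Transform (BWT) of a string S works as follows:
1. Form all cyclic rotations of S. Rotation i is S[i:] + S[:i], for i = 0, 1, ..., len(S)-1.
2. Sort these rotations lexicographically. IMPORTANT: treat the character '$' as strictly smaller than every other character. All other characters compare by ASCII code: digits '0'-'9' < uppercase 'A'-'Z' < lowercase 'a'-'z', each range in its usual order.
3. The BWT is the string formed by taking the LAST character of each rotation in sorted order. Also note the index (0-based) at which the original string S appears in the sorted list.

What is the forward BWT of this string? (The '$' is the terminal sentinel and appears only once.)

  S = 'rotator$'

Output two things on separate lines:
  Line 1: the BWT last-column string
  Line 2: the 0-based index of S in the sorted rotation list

Answer: rttro$oa
5

Derivation:
All 8 rotations (rotation i = S[i:]+S[:i]):
  rot[0] = rotator$
  rot[1] = otator$r
  rot[2] = tator$ro
  rot[3] = ator$rot
  rot[4] = tor$rota
  rot[5] = or$rotat
  rot[6] = r$rotato
  rot[7] = $rotator
Sorted (with $ < everything):
  sorted[0] = $rotator  (last char: 'r')
  sorted[1] = ator$rot  (last char: 't')
  sorted[2] = or$rotat  (last char: 't')
  sorted[3] = otator$r  (last char: 'r')
  sorted[4] = r$rotato  (last char: 'o')
  sorted[5] = rotator$  (last char: '$')
  sorted[6] = tator$ro  (last char: 'o')
  sorted[7] = tor$rota  (last char: 'a')
Last column: rttro$oa
Original string S is at sorted index 5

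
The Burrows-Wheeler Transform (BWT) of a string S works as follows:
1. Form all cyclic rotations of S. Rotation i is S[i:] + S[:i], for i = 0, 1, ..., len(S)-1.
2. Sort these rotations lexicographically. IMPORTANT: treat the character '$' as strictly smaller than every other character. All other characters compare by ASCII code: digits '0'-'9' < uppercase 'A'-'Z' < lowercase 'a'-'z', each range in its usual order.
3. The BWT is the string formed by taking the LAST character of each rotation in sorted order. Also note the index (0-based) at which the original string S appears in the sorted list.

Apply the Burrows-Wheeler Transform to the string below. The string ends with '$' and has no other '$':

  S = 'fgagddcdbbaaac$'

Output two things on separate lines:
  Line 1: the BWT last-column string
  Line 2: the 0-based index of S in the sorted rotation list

Answer: cbaagbdadcdg$fa
12

Derivation:
All 15 rotations (rotation i = S[i:]+S[:i]):
  rot[0] = fgagddcdbbaaac$
  rot[1] = gagddcdbbaaac$f
  rot[2] = agddcdbbaaac$fg
  rot[3] = gddcdbbaaac$fga
  rot[4] = ddcdbbaaac$fgag
  rot[5] = dcdbbaaac$fgagd
  rot[6] = cdbbaaac$fgagdd
  rot[7] = dbbaaac$fgagddc
  rot[8] = bbaaac$fgagddcd
  rot[9] = baaac$fgagddcdb
  rot[10] = aaac$fgagddcdbb
  rot[11] = aac$fgagddcdbba
  rot[12] = ac$fgagddcdbbaa
  rot[13] = c$fgagddcdbbaaa
  rot[14] = $fgagddcdbbaaac
Sorted (with $ < everything):
  sorted[0] = $fgagddcdbbaaac  (last char: 'c')
  sorted[1] = aaac$fgagddcdbb  (last char: 'b')
  sorted[2] = aac$fgagddcdbba  (last char: 'a')
  sorted[3] = ac$fgagddcdbbaa  (last char: 'a')
  sorted[4] = agddcdbbaaac$fg  (last char: 'g')
  sorted[5] = baaac$fgagddcdb  (last char: 'b')
  sorted[6] = bbaaac$fgagddcd  (last char: 'd')
  sorted[7] = c$fgagddcdbbaaa  (last char: 'a')
  sorted[8] = cdbbaaac$fgagdd  (last char: 'd')
  sorted[9] = dbbaaac$fgagddc  (last char: 'c')
  sorted[10] = dcdbbaaac$fgagd  (last char: 'd')
  sorted[11] = ddcdbbaaac$fgag  (last char: 'g')
  sorted[12] = fgagddcdbbaaac$  (last char: '$')
  sorted[13] = gagddcdbbaaac$f  (last char: 'f')
  sorted[14] = gddcdbbaaac$fga  (last char: 'a')
Last column: cbaagbdadcdg$fa
Original string S is at sorted index 12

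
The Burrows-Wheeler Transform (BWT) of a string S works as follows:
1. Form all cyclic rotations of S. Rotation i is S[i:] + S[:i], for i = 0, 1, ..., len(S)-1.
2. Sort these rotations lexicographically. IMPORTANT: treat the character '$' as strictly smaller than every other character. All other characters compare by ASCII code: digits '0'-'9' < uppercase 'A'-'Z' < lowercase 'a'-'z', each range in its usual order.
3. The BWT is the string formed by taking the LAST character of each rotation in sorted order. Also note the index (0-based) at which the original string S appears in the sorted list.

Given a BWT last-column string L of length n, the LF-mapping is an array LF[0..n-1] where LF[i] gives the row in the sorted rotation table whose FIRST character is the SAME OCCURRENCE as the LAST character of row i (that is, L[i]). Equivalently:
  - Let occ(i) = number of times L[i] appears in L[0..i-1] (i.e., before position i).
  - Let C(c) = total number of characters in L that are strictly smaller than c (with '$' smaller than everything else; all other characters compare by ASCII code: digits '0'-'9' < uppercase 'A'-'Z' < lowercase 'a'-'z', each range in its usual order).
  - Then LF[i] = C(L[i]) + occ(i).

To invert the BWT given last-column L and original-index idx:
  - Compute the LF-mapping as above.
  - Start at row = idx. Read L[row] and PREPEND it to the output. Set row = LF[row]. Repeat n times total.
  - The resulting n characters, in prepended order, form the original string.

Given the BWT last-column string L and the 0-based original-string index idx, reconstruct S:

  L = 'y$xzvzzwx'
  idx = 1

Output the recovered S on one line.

Answer: vxzzxwzy$

Derivation:
LF mapping: 5 0 3 6 1 7 8 2 4
Walk LF starting at row 1, prepending L[row]:
  step 1: row=1, L[1]='$', prepend. Next row=LF[1]=0
  step 2: row=0, L[0]='y', prepend. Next row=LF[0]=5
  step 3: row=5, L[5]='z', prepend. Next row=LF[5]=7
  step 4: row=7, L[7]='w', prepend. Next row=LF[7]=2
  step 5: row=2, L[2]='x', prepend. Next row=LF[2]=3
  step 6: row=3, L[3]='z', prepend. Next row=LF[3]=6
  step 7: row=6, L[6]='z', prepend. Next row=LF[6]=8
  step 8: row=8, L[8]='x', prepend. Next row=LF[8]=4
  step 9: row=4, L[4]='v', prepend. Next row=LF[4]=1
Reversed output: vxzzxwzy$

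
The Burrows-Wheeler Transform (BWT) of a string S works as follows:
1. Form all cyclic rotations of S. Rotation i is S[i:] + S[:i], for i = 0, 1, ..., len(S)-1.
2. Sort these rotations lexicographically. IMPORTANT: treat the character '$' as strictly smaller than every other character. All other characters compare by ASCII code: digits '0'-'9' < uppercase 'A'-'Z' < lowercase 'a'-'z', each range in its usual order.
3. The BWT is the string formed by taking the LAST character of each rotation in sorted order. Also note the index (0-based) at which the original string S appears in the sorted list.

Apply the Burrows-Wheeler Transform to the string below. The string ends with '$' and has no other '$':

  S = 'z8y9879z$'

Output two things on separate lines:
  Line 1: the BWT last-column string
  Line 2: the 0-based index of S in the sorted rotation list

Answer: z89zy789$
8

Derivation:
All 9 rotations (rotation i = S[i:]+S[:i]):
  rot[0] = z8y9879z$
  rot[1] = 8y9879z$z
  rot[2] = y9879z$z8
  rot[3] = 9879z$z8y
  rot[4] = 879z$z8y9
  rot[5] = 79z$z8y98
  rot[6] = 9z$z8y987
  rot[7] = z$z8y9879
  rot[8] = $z8y9879z
Sorted (with $ < everything):
  sorted[0] = $z8y9879z  (last char: 'z')
  sorted[1] = 79z$z8y98  (last char: '8')
  sorted[2] = 879z$z8y9  (last char: '9')
  sorted[3] = 8y9879z$z  (last char: 'z')
  sorted[4] = 9879z$z8y  (last char: 'y')
  sorted[5] = 9z$z8y987  (last char: '7')
  sorted[6] = y9879z$z8  (last char: '8')
  sorted[7] = z$z8y9879  (last char: '9')
  sorted[8] = z8y9879z$  (last char: '$')
Last column: z89zy789$
Original string S is at sorted index 8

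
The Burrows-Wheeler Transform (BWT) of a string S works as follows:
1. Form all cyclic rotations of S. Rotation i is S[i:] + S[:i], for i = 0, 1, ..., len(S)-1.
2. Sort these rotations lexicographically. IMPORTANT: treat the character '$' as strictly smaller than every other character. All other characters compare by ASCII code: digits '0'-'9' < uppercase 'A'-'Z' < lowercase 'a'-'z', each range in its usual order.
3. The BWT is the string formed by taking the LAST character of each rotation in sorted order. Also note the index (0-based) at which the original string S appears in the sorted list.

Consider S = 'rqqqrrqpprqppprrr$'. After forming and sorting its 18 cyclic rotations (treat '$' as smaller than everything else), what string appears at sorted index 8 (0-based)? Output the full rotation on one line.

Answer: qqqrrqpprqppprrr$r

Derivation:
All 18 rotations (rotation i = S[i:]+S[:i]):
  rot[0] = rqqqrrqpprqppprrr$
  rot[1] = qqqrrqpprqppprrr$r
  rot[2] = qqrrqpprqppprrr$rq
  rot[3] = qrrqpprqppprrr$rqq
  rot[4] = rrqpprqppprrr$rqqq
  rot[5] = rqpprqppprrr$rqqqr
  rot[6] = qpprqppprrr$rqqqrr
  rot[7] = pprqppprrr$rqqqrrq
  rot[8] = prqppprrr$rqqqrrqp
  rot[9] = rqppprrr$rqqqrrqpp
  rot[10] = qppprrr$rqqqrrqppr
  rot[11] = ppprrr$rqqqrrqpprq
  rot[12] = pprrr$rqqqrrqpprqp
  rot[13] = prrr$rqqqrrqpprqpp
  rot[14] = rrr$rqqqrrqpprqppp
  rot[15] = rr$rqqqrrqpprqpppr
  rot[16] = r$rqqqrrqpprqppprr
  rot[17] = $rqqqrrqpprqppprrr
Sorted (with $ < everything):
  sorted[0] = $rqqqrrqpprqppprrr
  sorted[1] = ppprrr$rqqqrrqpprq
  sorted[2] = pprqppprrr$rqqqrrq
  sorted[3] = pprrr$rqqqrrqpprqp
  sorted[4] = prqppprrr$rqqqrrqp
  sorted[5] = prrr$rqqqrrqpprqpp
  sorted[6] = qppprrr$rqqqrrqppr
  sorted[7] = qpprqppprrr$rqqqrr
  sorted[8] = qqqrrqpprqppprrr$r
  sorted[9] = qqrrqpprqppprrr$rq
  sorted[10] = qrrqpprqppprrr$rqq
  sorted[11] = r$rqqqrrqpprqppprr
  sorted[12] = rqppprrr$rqqqrrqpp
  sorted[13] = rqpprqppprrr$rqqqr
  sorted[14] = rqqqrrqpprqppprrr$
  sorted[15] = rr$rqqqrrqpprqpppr
  sorted[16] = rrqpprqppprrr$rqqq
  sorted[17] = rrr$rqqqrrqpprqppp
sorted[8] = qqqrrqpprqppprrr$r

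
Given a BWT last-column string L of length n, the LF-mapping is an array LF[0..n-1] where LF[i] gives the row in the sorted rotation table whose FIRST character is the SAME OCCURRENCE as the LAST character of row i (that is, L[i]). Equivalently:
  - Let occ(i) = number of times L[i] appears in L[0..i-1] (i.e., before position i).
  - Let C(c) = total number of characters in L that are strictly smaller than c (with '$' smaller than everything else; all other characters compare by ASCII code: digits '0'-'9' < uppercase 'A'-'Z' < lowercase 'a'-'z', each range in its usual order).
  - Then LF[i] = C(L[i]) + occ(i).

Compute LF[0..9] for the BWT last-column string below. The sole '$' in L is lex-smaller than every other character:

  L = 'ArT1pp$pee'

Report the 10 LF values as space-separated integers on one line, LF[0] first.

Answer: 2 9 3 1 6 7 0 8 4 5

Derivation:
Char counts: '$':1, '1':1, 'A':1, 'T':1, 'e':2, 'p':3, 'r':1
C (first-col start): C('$')=0, C('1')=1, C('A')=2, C('T')=3, C('e')=4, C('p')=6, C('r')=9
L[0]='A': occ=0, LF[0]=C('A')+0=2+0=2
L[1]='r': occ=0, LF[1]=C('r')+0=9+0=9
L[2]='T': occ=0, LF[2]=C('T')+0=3+0=3
L[3]='1': occ=0, LF[3]=C('1')+0=1+0=1
L[4]='p': occ=0, LF[4]=C('p')+0=6+0=6
L[5]='p': occ=1, LF[5]=C('p')+1=6+1=7
L[6]='$': occ=0, LF[6]=C('$')+0=0+0=0
L[7]='p': occ=2, LF[7]=C('p')+2=6+2=8
L[8]='e': occ=0, LF[8]=C('e')+0=4+0=4
L[9]='e': occ=1, LF[9]=C('e')+1=4+1=5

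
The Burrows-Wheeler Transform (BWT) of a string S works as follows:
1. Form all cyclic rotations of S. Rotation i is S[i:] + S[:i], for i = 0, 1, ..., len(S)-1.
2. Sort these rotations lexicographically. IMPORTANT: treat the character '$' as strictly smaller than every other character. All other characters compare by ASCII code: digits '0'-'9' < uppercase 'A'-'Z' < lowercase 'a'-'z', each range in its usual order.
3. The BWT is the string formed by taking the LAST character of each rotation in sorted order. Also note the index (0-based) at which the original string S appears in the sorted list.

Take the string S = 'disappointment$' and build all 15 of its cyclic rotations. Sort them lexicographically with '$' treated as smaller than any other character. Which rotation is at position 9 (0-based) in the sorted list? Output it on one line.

Answer: ointment$disapp

Derivation:
All 15 rotations (rotation i = S[i:]+S[:i]):
  rot[0] = disappointment$
  rot[1] = isappointment$d
  rot[2] = sappointment$di
  rot[3] = appointment$dis
  rot[4] = ppointment$disa
  rot[5] = pointment$disap
  rot[6] = ointment$disapp
  rot[7] = intment$disappo
  rot[8] = ntment$disappoi
  rot[9] = tment$disappoin
  rot[10] = ment$disappoint
  rot[11] = ent$disappointm
  rot[12] = nt$disappointme
  rot[13] = t$disappointmen
  rot[14] = $disappointment
Sorted (with $ < everything):
  sorted[0] = $disappointment
  sorted[1] = appointment$dis
  sorted[2] = disappointment$
  sorted[3] = ent$disappointm
  sorted[4] = intment$disappo
  sorted[5] = isappointment$d
  sorted[6] = ment$disappoint
  sorted[7] = nt$disappointme
  sorted[8] = ntment$disappoi
  sorted[9] = ointment$disapp
  sorted[10] = pointment$disap
  sorted[11] = ppointment$disa
  sorted[12] = sappointment$di
  sorted[13] = t$disappointmen
  sorted[14] = tment$disappoin
sorted[9] = ointment$disapp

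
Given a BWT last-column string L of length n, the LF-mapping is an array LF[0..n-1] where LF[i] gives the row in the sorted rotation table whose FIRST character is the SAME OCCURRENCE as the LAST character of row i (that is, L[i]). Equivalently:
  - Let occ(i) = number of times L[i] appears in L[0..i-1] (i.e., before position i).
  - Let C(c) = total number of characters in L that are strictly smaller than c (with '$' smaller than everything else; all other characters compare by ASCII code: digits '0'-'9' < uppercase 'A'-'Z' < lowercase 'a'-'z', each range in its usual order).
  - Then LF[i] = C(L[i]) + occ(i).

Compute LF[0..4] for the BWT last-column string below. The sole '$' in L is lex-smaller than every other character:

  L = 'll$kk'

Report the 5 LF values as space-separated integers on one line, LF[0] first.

Char counts: '$':1, 'k':2, 'l':2
C (first-col start): C('$')=0, C('k')=1, C('l')=3
L[0]='l': occ=0, LF[0]=C('l')+0=3+0=3
L[1]='l': occ=1, LF[1]=C('l')+1=3+1=4
L[2]='$': occ=0, LF[2]=C('$')+0=0+0=0
L[3]='k': occ=0, LF[3]=C('k')+0=1+0=1
L[4]='k': occ=1, LF[4]=C('k')+1=1+1=2

Answer: 3 4 0 1 2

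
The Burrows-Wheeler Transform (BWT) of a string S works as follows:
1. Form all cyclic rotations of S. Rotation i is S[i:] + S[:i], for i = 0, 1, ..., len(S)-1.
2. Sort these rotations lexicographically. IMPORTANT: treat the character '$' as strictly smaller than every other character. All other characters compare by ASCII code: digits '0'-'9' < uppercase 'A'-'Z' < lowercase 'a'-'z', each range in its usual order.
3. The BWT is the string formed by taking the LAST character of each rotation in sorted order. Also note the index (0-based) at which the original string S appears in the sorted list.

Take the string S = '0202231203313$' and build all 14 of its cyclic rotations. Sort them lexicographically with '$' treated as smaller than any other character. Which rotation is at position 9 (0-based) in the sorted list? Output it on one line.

Answer: 231203313$0202

Derivation:
All 14 rotations (rotation i = S[i:]+S[:i]):
  rot[0] = 0202231203313$
  rot[1] = 202231203313$0
  rot[2] = 02231203313$02
  rot[3] = 2231203313$020
  rot[4] = 231203313$0202
  rot[5] = 31203313$02022
  rot[6] = 1203313$020223
  rot[7] = 203313$0202231
  rot[8] = 03313$02022312
  rot[9] = 3313$020223120
  rot[10] = 313$0202231203
  rot[11] = 13$02022312033
  rot[12] = 3$020223120331
  rot[13] = $0202231203313
Sorted (with $ < everything):
  sorted[0] = $0202231203313
  sorted[1] = 0202231203313$
  sorted[2] = 02231203313$02
  sorted[3] = 03313$02022312
  sorted[4] = 1203313$020223
  sorted[5] = 13$02022312033
  sorted[6] = 202231203313$0
  sorted[7] = 203313$0202231
  sorted[8] = 2231203313$020
  sorted[9] = 231203313$0202
  sorted[10] = 3$020223120331
  sorted[11] = 31203313$02022
  sorted[12] = 313$0202231203
  sorted[13] = 3313$020223120
sorted[9] = 231203313$0202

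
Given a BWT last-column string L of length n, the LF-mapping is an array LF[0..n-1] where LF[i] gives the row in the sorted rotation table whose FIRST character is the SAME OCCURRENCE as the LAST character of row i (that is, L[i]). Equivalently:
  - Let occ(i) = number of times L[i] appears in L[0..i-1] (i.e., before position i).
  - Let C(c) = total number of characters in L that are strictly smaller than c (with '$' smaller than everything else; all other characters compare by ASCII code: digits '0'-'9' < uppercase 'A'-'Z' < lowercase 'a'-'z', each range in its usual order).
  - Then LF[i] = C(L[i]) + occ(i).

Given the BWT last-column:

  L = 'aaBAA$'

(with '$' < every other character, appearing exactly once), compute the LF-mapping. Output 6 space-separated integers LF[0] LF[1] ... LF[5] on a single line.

Answer: 4 5 3 1 2 0

Derivation:
Char counts: '$':1, 'A':2, 'B':1, 'a':2
C (first-col start): C('$')=0, C('A')=1, C('B')=3, C('a')=4
L[0]='a': occ=0, LF[0]=C('a')+0=4+0=4
L[1]='a': occ=1, LF[1]=C('a')+1=4+1=5
L[2]='B': occ=0, LF[2]=C('B')+0=3+0=3
L[3]='A': occ=0, LF[3]=C('A')+0=1+0=1
L[4]='A': occ=1, LF[4]=C('A')+1=1+1=2
L[5]='$': occ=0, LF[5]=C('$')+0=0+0=0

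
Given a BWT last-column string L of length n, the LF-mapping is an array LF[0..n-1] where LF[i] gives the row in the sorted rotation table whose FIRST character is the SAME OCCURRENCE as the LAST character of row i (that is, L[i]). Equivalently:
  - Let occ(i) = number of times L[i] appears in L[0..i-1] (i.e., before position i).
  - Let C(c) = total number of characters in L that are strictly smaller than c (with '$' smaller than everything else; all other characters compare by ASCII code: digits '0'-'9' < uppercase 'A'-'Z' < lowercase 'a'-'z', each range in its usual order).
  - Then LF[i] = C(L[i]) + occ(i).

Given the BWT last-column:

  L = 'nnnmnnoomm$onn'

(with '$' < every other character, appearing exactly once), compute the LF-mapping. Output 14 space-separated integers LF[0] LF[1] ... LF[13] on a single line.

Answer: 4 5 6 1 7 8 11 12 2 3 0 13 9 10

Derivation:
Char counts: '$':1, 'm':3, 'n':7, 'o':3
C (first-col start): C('$')=0, C('m')=1, C('n')=4, C('o')=11
L[0]='n': occ=0, LF[0]=C('n')+0=4+0=4
L[1]='n': occ=1, LF[1]=C('n')+1=4+1=5
L[2]='n': occ=2, LF[2]=C('n')+2=4+2=6
L[3]='m': occ=0, LF[3]=C('m')+0=1+0=1
L[4]='n': occ=3, LF[4]=C('n')+3=4+3=7
L[5]='n': occ=4, LF[5]=C('n')+4=4+4=8
L[6]='o': occ=0, LF[6]=C('o')+0=11+0=11
L[7]='o': occ=1, LF[7]=C('o')+1=11+1=12
L[8]='m': occ=1, LF[8]=C('m')+1=1+1=2
L[9]='m': occ=2, LF[9]=C('m')+2=1+2=3
L[10]='$': occ=0, LF[10]=C('$')+0=0+0=0
L[11]='o': occ=2, LF[11]=C('o')+2=11+2=13
L[12]='n': occ=5, LF[12]=C('n')+5=4+5=9
L[13]='n': occ=6, LF[13]=C('n')+6=4+6=10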